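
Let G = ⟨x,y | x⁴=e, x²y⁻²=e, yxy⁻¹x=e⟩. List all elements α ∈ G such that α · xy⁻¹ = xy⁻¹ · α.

⟨xy⁻¹⟩ ⊆ C_G(xy⁻¹) since powers of xy⁻¹ commute with xy⁻¹; so |C_G(xy⁻¹)| ≥ |⟨xy⁻¹⟩| = 4.
By orbit–stabilizer, |C_G(xy⁻¹)| = |G| / |conj. class of xy⁻¹| = 8 / 2 = 4.
The 4 elements commuting with xy⁻¹ are {e, x², xy⁻¹, xy}.

Answer: {e, x², xy⁻¹, xy}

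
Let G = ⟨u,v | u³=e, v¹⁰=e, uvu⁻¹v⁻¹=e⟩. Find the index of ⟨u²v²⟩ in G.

First find ord(u²v²) by computing successive powers:
  (u²v²)¹ = u²v², (u²v²)² = uv⁴, (u²v²)³ = v⁶, (u²v²)⁴ = u²v⁸, (u²v²)⁵ = u, (u²v²)⁶ = v², (u²v²)⁷ = u²v⁴, (u²v²)⁸ = uv⁶, (u²v²)⁹ = v⁸, (u²v²)¹⁰ = u², (u²v²)¹¹ = uv², (u²v²)¹² = v⁴, (u²v²)¹³ = u²v⁶, (u²v²)¹⁴ = uv⁸, (u²v²)¹⁵ = e.
So |⟨u²v²⟩| = ord(u²v²) = 15. With |G| = 30, by Lagrange [G : ⟨u²v²⟩] = 30/15 = 2.

Answer: 2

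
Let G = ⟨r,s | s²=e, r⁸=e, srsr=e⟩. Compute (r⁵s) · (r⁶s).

Compute (r⁵s) · (r⁶s) by multiplying left to right and reducing via the relations at each step:
  (r⁵s) · r⁶ = r⁷s
  (r⁷s) · s = r⁷

Answer: r⁷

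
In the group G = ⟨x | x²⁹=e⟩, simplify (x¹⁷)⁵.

Compute successive powers of (x¹⁷), reducing at each step:
  (x¹⁷)²: (x¹⁷) · x¹⁷ = x⁵
  (x¹⁷)³: (x⁵) · x¹⁷ = x²²
  (x¹⁷)⁴: (x²²) · x¹⁷ = x¹⁰
  (x¹⁷)⁵: (x¹⁰) · x¹⁷ = x²⁷

Answer: x²⁷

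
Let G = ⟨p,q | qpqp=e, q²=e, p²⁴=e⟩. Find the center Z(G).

An element z ∈ Z(G) iff z commutes with every generator.
For example p¹² is central: (p¹²)·p = p¹³ = p·(p¹²); (p¹²)·q = p¹²q = q·(p¹²).
Whereas p ∉ Z(G) since p·q = pq ≠ p²³q = q·p.
Checking each of the 48 elements this way gives Z(G) = {e, p¹²}, of order 2.

Answer: {e, p¹²}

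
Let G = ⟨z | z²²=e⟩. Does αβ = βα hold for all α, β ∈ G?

G has a single generator, so G is cyclic and hence abelian.

Answer: Yes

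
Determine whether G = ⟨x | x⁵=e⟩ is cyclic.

|G| = 5. The element x has order 5 (its powers give 5 distinct elements), so ⟨x⟩ = G and G is cyclic.

Answer: Yes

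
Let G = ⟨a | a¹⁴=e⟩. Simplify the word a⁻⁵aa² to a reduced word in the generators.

Multiply left to right, reducing at each step:
  (a⁹) · a = a¹⁰
  (a¹⁰) · a² = a¹²

Answer: a¹²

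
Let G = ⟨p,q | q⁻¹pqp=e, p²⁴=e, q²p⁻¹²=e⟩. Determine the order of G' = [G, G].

G' = [G, G] is generated by all commutators. The generator-pair commutators are: [p, q] = p².
The subgroup they normally generate is {e, p², p⁴, p⁶, p⁸, p¹⁰, p¹², p¹⁴, p¹⁶, p¹⁸, p²⁰, p²²}, of order 12.
Check: |G/G'| = 48/12 = 4 is the order of the abelianisation.

Answer: 12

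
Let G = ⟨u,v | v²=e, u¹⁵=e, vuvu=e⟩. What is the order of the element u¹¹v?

Compute successive powers until reaching e:
  (u¹¹v)¹ = u¹¹v, (u¹¹v)² = e.
The smallest positive k with (u¹¹v)ᵏ = e is 2.

Answer: 2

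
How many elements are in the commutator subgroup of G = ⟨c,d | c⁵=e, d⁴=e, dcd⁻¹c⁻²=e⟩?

G' = [G, G] is generated by all commutators. The generator-pair commutators are: [c, d] = c⁴.
The subgroup they normally generate is {e, c, c², c³, c⁴}, of order 5.
Check: |G/G'| = 20/5 = 4 is the order of the abelianisation.

Answer: 5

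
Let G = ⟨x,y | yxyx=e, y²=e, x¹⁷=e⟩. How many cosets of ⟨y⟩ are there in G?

First find ord(y) by computing successive powers:
  y¹ = y, y² = e.
So |⟨y⟩| = ord(y) = 2. With |G| = 34, by Lagrange [G : ⟨y⟩] = 34/2 = 17.

Answer: 17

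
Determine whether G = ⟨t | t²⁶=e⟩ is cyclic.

|G| = 26. The element t has order 26 (its powers give 26 distinct elements), so ⟨t⟩ = G and G is cyclic.

Answer: Yes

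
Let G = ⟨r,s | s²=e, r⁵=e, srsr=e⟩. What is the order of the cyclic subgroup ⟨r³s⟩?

|⟨r³s⟩| equals the order of r³s. Compute successive powers until reaching e:
  (r³s)¹ = r³s, (r³s)² = e.
The smallest positive k with (r³s)ᵏ = e is 2, so |⟨r³s⟩| = 2.

Answer: 2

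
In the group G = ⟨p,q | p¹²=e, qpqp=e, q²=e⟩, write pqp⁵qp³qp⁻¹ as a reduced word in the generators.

Multiply left to right, reducing at each step:
  p · q = pq
  (pq) · p⁵ = p⁸q
  (p⁸q) · q = p⁸
  (p⁸) · p³ = p¹¹
  (p¹¹) · q = p¹¹q
  (p¹¹q) · p⁻¹ = q

Answer: q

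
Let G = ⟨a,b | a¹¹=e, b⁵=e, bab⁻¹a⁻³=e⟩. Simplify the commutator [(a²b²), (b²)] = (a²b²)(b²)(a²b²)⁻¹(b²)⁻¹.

[(a²b²), (b²)] = (a²b²)·(b²)·(a²b²)⁻¹·(b²)⁻¹.
  (a²b²) · (b²) = a²b⁴
  (a²b⁴) · (ab³) = a⁶b²
  (a⁶b²) · (b³) = a⁶

Answer: a⁶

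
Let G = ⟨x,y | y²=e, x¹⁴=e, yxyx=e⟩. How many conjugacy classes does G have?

The conjugacy classes (representative and size) are:
  [e] (size 1), [x¹³] (size 2), [x²] (size 2), [x³] (size 2), [x¹⁰] (size 2), [x⁵] (size 2), [x⁸] (size 2), [x⁷] (size 1), [x⁶y] (size 7), [x⁹y] (size 7).
Class equation: 1 + 2 + 2 + 2 + 2 + 2 + 2 + 1 + 7 + 7 = 28 = |G|. So G has 10 conjugacy classes.

Answer: 10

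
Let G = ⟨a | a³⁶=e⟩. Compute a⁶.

Compute successive powers of a, reducing at each step:
  a²: a · a = a²
  a³: (a²) · a = a³
  a⁴: (a³) · a = a⁴
  a⁵: (a⁴) · a = a⁵
  a⁶: (a⁵) · a = a⁶

Answer: a⁶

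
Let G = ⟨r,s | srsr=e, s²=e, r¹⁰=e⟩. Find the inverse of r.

The order of r is 10 (smallest k with rᵏ = e), so r⁻¹ = r⁹ = r⁹.
Check: r · (r⁹) → r · r⁹ = e, giving e as required.

Answer: r⁹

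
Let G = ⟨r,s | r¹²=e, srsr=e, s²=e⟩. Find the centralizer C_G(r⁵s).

⟨r⁵s⟩ ⊆ C_G(r⁵s) since powers of r⁵s commute with r⁵s; so |C_G(r⁵s)| ≥ |⟨r⁵s⟩| = 2.
By orbit–stabilizer, |C_G(r⁵s)| = |G| / |conj. class of r⁵s| = 24 / 6 = 4.
The 4 elements commuting with r⁵s are {e, r⁶, r¹¹s, r⁵s}.

Answer: {e, r⁶, r¹¹s, r⁵s}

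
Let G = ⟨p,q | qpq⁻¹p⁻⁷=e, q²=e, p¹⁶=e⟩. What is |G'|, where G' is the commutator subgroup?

G' = [G, G] is generated by all commutators. The generator-pair commutators are: [p, q] = p¹⁰.
The subgroup they normally generate is {e, p², p⁴, p⁶, p⁸, p¹⁰, p¹², p¹⁴}, of order 8.
Check: |G/G'| = 32/8 = 4 is the order of the abelianisation.

Answer: 8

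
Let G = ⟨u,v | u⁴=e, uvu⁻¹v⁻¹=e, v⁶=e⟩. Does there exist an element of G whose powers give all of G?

|G| = 24, but the maximum element order in G is 12 < 24. No single element generates all of G, so G is not cyclic.

Answer: No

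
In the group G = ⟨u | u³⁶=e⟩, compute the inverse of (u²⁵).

The order of (u²⁵) is 36 (smallest k with (u²⁵)ᵏ = e), so (u²⁵)⁻¹ = (u²⁵)³⁵ = u¹¹.
Check: (u²⁵) · (u¹¹) → (u²⁵) · u¹¹ = e, giving e as required.

Answer: u¹¹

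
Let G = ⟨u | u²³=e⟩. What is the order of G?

G is generated by a single element, so G is cyclic. The relator gives u²³ = e and no smaller power is forced to be e, so the 23 powers {e, u, u², u³, u⁴, u⁵, u⁶, u⁷, u⁸, u⁹, u²², u²¹, u²⁰, u¹², u¹³, u¹¹, u¹⁰, u¹⁴, u¹⁵, u¹⁶, u¹⁷, u¹⁸, u¹⁹} are distinct. Hence |G| = 23.

Answer: 23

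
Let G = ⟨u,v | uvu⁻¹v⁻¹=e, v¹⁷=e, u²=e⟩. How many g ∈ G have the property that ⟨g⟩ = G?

G is cyclic of order 34. An element generates G iff its order is 34, and a cyclic group of order 34 has exactly φ(34) = 16 such elements.

Answer: 16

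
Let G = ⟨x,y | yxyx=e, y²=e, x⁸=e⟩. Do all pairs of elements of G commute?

x·y = xy but y·x = x⁷y, so x·y ≠ y·x and G is not abelian.

Answer: No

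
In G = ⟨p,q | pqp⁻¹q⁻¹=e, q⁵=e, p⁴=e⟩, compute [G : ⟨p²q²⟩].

First find ord(p²q²) by computing successive powers:
  (p²q²)¹ = p²q², (p²q²)² = q⁴, (p²q²)³ = p²q, (p²q²)⁴ = q³, (p²q²)⁵ = p², (p²q²)⁶ = q², (p²q²)⁷ = p²q⁴, (p²q²)⁸ = q, (p²q²)⁹ = p²q³, (p²q²)¹⁰ = e.
So |⟨p²q²⟩| = ord(p²q²) = 10. With |G| = 20, by Lagrange [G : ⟨p²q²⟩] = 20/10 = 2.

Answer: 2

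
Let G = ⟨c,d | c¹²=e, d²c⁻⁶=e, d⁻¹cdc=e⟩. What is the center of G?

An element z ∈ Z(G) iff z commutes with every generator.
For example c⁶ is central: (c⁶)·c = c⁷ = c·(c⁶); (c⁶)·d = d⁻¹ = d·(c⁶).
Whereas c ∉ Z(G) since c·d = cd ≠ c⁵d⁻¹ = d·c.
Checking each of the 24 elements this way gives Z(G) = {e, c⁶}, of order 2.

Answer: {e, c⁶}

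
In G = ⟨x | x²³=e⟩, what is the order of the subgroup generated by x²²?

|⟨x²²⟩| equals the order of x²². Compute successive powers until reaching e:
  (x²²)¹ = x²², (x²²)² = x²¹, (x²²)³ = x²⁰, (x²²)⁴ = x¹⁹, (x²²)⁵ = x¹⁸, (x²²)⁶ = x¹⁷, (x²²)⁷ = x¹⁶, (x²²)⁸ = x¹⁵, (x²²)⁹ = x¹⁴, (x²²)¹⁰ = x¹³, (x²²)¹¹ = x¹², (x²²)¹² = x¹¹, (x²²)¹³ = x¹⁰, (x²²)¹⁴ = x⁹, (x²²)¹⁵ = x⁸, (x²²)¹⁶ = x⁷, (x²²)¹⁷ = x⁶, (x²²)¹⁸ = x⁵, (x²²)¹⁹ = x⁴, (x²²)²⁰ = x³, (x²²)²¹ = x², (x²²)²² = x, (x²²)²³ = e.
The smallest positive k with (x²²)ᵏ = e is 23, so |⟨x²²⟩| = 23.

Answer: 23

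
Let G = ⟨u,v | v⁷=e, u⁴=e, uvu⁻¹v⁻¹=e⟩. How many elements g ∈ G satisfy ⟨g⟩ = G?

G is cyclic of order 28. An element generates G iff its order is 28, and a cyclic group of order 28 has exactly φ(28) = 12 such elements.

Answer: 12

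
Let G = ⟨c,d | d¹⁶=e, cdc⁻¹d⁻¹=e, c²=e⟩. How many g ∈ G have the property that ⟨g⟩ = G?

⟨g⟩ = G would require ord(g) = |G| = 32, but the maximum element order in G is 16 < 32. So G is not cyclic and no single element generates it: the count is 0.

Answer: 0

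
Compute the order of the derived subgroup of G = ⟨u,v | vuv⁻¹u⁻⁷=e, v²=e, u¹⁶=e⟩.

G' = [G, G] is generated by all commutators. The generator-pair commutators are: [u, v] = u¹⁰.
The subgroup they normally generate is {e, u², u⁴, u⁶, u⁸, u¹⁰, u¹², u¹⁴}, of order 8.
Check: |G/G'| = 32/8 = 4 is the order of the abelianisation.

Answer: 8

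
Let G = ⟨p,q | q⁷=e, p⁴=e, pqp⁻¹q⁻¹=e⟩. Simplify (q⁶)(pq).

Compute (q⁶) · (pq) by multiplying left to right and reducing via the relations at each step:
  (q⁶) · p = pq⁶
  (pq⁶) · q = p

Answer: p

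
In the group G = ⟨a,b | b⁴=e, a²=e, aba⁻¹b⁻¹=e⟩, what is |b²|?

Compute successive powers until reaching e:
  (b²)¹ = b², (b²)² = e.
The smallest positive k with (b²)ᵏ = e is 2.

Answer: 2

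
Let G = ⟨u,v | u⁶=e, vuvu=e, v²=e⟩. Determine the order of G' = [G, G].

G' = [G, G] is generated by all commutators. The generator-pair commutators are: [u, v] = u².
The subgroup they normally generate is {e, u², u⁴}, of order 3.
Check: |G/G'| = 12/3 = 4 is the order of the abelianisation.

Answer: 3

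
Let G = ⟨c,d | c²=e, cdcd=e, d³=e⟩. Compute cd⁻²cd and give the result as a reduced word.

Multiply left to right, reducing at each step:
  c · d⁻² = cd
  (cd) · c = d²
  (d²) · d = e

Answer: e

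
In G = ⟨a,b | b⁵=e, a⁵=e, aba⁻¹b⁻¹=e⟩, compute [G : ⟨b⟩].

First find ord(b) by computing successive powers:
  b¹ = b, b² = b², b³ = b³, b⁴ = b⁴, b⁵ = e.
So |⟨b⟩| = ord(b) = 5. With |G| = 25, by Lagrange [G : ⟨b⟩] = 25/5 = 5.

Answer: 5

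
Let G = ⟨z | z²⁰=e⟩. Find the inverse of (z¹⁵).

The order of (z¹⁵) is 4 (smallest k with (z¹⁵)ᵏ = e), so (z¹⁵)⁻¹ = (z¹⁵)³ = z⁵.
Check: (z¹⁵) · (z⁵) → (z¹⁵) · z⁵ = e, giving e as required.

Answer: z⁵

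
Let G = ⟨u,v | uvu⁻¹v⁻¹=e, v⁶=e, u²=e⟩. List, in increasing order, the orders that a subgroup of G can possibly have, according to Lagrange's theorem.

|G| = 12 = 2² · 3. By Lagrange's theorem the order of any subgroup divides 12; the divisors of 12 are 1, 2, 3, 4, 6, 12.

Answer: 1, 2, 3, 4, 6, 12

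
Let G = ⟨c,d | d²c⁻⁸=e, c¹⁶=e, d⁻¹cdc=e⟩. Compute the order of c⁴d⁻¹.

Compute successive powers until reaching e:
  (c⁴d⁻¹)¹ = c⁴d⁻¹, (c⁴d⁻¹)² = c⁸, (c⁴d⁻¹)³ = c⁴d, (c⁴d⁻¹)⁴ = e.
The smallest positive k with (c⁴d⁻¹)ᵏ = e is 4.

Answer: 4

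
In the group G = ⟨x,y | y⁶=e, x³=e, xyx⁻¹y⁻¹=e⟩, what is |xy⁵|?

Compute successive powers until reaching e:
  (xy⁵)¹ = xy⁵, (xy⁵)² = x²y⁴, (xy⁵)³ = y³, (xy⁵)⁴ = xy², (xy⁵)⁵ = x²y, (xy⁵)⁶ = e.
The smallest positive k with (xy⁵)ᵏ = e is 6.

Answer: 6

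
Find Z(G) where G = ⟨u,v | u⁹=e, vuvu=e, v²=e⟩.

An element z ∈ Z(G) iff z commutes with every generator.
For example e is central: e·u = u = u·e; e·v = v = v·e.
Whereas u ∉ Z(G) since u·v = uv ≠ u⁸v = v·u.
Checking each of the 18 elements this way gives Z(G) = {e}, of order 1.

Answer: {e}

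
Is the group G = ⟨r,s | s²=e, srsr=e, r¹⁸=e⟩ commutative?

r·s = rs but s·r = r¹⁷s, so r·s ≠ s·r and G is not abelian.

Answer: No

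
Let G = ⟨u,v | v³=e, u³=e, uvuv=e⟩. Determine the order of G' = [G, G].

G' = [G, G] is generated by all commutators. The generator-pair commutators are: [u, v] = uv²u.
The subgroup they normally generate is {e, uv, u²v², uv²u}, of order 4.
Check: |G/G'| = 12/4 = 3 is the order of the abelianisation.

Answer: 4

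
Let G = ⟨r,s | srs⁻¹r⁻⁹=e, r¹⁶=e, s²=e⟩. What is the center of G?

An element z ∈ Z(G) iff z commutes with every generator.
For example r² is central: (r²)·r = r³ = r·(r²); (r²)·s = r²s = s·(r²).
Whereas r ∉ Z(G) since r·s = rs ≠ r⁹s = s·r.
Checking each of the 32 elements this way gives Z(G) = {e, r², r⁴, r⁶, r⁸, r¹⁰, r¹², r¹⁴}, of order 8.

Answer: {e, r², r⁴, r⁶, r⁸, r¹⁰, r¹², r¹⁴}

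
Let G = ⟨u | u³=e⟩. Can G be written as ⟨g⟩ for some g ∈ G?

|G| = 3. The element u has order 3 (its powers give 3 distinct elements), so ⟨u⟩ = G and G is cyclic.

Answer: Yes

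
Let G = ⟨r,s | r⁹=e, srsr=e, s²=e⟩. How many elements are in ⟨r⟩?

|⟨r⟩| equals the order of r. Compute successive powers until reaching e:
  r¹ = r, r² = r², r³ = r³, r⁴ = r⁴, r⁵ = r⁵, r⁶ = r⁶, r⁷ = r⁷, r⁸ = r⁸, r⁹ = e.
The smallest positive k with rᵏ = e is 9, so |⟨r⟩| = 9.

Answer: 9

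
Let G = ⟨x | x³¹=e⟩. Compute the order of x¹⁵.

Compute successive powers until reaching e:
  (x¹⁵)¹ = x¹⁵, (x¹⁵)² = x³⁰, (x¹⁵)³ = x¹⁴, (x¹⁵)⁴ = x²⁹, (x¹⁵)⁵ = x¹³, (x¹⁵)⁶ = x²⁸, (x¹⁵)⁷ = x¹², (x¹⁵)⁸ = x²⁷, (x¹⁵)⁹ = x¹¹, (x¹⁵)¹⁰ = x²⁶, (x¹⁵)¹¹ = x¹⁰, (x¹⁵)¹² = x²⁵, (x¹⁵)¹³ = x⁹, (x¹⁵)¹⁴ = x²⁴, (x¹⁵)¹⁵ = x⁸, (x¹⁵)¹⁶ = x²³, (x¹⁵)¹⁷ = x⁷, (x¹⁵)¹⁸ = x²², (x¹⁵)¹⁹ = x⁶, (x¹⁵)²⁰ = x²¹, (x¹⁵)²¹ = x⁵, (x¹⁵)²² = x²⁰, (x¹⁵)²³ = x⁴, (x¹⁵)²⁴ = x¹⁹, (x¹⁵)²⁵ = x³, (x¹⁵)²⁶ = x¹⁸, (x¹⁵)²⁷ = x², (x¹⁵)²⁸ = x¹⁷, (x¹⁵)²⁹ = x, (x¹⁵)³⁰ = x¹⁶, (x¹⁵)³¹ = e.
The smallest positive k with (x¹⁵)ᵏ = e is 31.

Answer: 31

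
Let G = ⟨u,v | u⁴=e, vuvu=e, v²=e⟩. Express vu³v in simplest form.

Multiply left to right, reducing at each step:
  v · u³ = uv
  (uv) · v = u

Answer: u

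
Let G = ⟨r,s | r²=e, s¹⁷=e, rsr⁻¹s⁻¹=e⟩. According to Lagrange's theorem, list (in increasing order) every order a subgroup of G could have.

|G| = 34 = 2 · 17. By Lagrange's theorem the order of any subgroup divides 34; the divisors of 34 are 1, 2, 17, 34.

Answer: 1, 2, 17, 34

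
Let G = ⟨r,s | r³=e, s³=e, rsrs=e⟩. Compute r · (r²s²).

Compute r · (r²s²) by multiplying left to right and reducing via the relations at each step:
  r · r² = e
  e · s² = s²

Answer: s²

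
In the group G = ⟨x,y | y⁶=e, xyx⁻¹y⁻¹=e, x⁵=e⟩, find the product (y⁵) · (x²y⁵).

Compute (y⁵) · (x²y⁵) by multiplying left to right and reducing via the relations at each step:
  (y⁵) · x² = x²y⁵
  (x²y⁵) · y⁵ = x²y⁴

Answer: x²y⁴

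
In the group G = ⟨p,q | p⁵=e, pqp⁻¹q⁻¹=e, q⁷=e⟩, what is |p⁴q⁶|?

Compute successive powers until reaching e:
  (p⁴q⁶)¹ = p⁴q⁶, (p⁴q⁶)² = p³q⁵, (p⁴q⁶)³ = p²q⁴, (p⁴q⁶)⁴ = pq³, (p⁴q⁶)⁵ = q², (p⁴q⁶)⁶ = p⁴q, (p⁴q⁶)⁷ = p³, (p⁴q⁶)⁸ = p²q⁶, (p⁴q⁶)⁹ = pq⁵, (p⁴q⁶)¹⁰ = q⁴, (p⁴q⁶)¹¹ = p⁴q³, (p⁴q⁶)¹² = p³q², (p⁴q⁶)¹³ = p²q, (p⁴q⁶)¹⁴ = p, (p⁴q⁶)¹⁵ = q⁶, (p⁴q⁶)¹⁶ = p⁴q⁵, (p⁴q⁶)¹⁷ = p³q⁴, (p⁴q⁶)¹⁸ = p²q³, (p⁴q⁶)¹⁹ = pq², (p⁴q⁶)²⁰ = q, (p⁴q⁶)²¹ = p⁴, (p⁴q⁶)²² = p³q⁶, (p⁴q⁶)²³ = p²q⁵, (p⁴q⁶)²⁴ = pq⁴, (p⁴q⁶)²⁵ = q³, (p⁴q⁶)²⁶ = p⁴q², (p⁴q⁶)²⁷ = p³q, (p⁴q⁶)²⁸ = p², (p⁴q⁶)²⁹ = pq⁶, (p⁴q⁶)³⁰ = q⁵, (p⁴q⁶)³¹ = p⁴q⁴, (p⁴q⁶)³² = p³q³, (p⁴q⁶)³³ = p²q², (p⁴q⁶)³⁴ = pq, (p⁴q⁶)³⁵ = e.
The smallest positive k with (p⁴q⁶)ᵏ = e is 35.

Answer: 35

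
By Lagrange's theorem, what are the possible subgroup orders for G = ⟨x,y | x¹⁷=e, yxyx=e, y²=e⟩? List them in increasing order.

|G| = 34 = 2 · 17. By Lagrange's theorem the order of any subgroup divides 34; the divisors of 34 are 1, 2, 17, 34.

Answer: 1, 2, 17, 34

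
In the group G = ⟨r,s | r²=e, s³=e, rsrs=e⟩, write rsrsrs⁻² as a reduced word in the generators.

Multiply left to right, reducing at each step:
  r · s = rs
  (rs) · r = s²
  (s²) · s = e
  e · r = r
  r · s⁻² = rs

Answer: rs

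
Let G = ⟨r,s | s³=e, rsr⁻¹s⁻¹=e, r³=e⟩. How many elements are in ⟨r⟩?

|⟨r⟩| equals the order of r. Compute successive powers until reaching e:
  r¹ = r, r² = r², r³ = e.
The smallest positive k with rᵏ = e is 3, so |⟨r⟩| = 3.

Answer: 3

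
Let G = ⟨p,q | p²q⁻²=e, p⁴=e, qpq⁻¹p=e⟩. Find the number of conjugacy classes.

The conjugacy classes (representative and size) are:
  [e] (size 1), [p³] (size 2), [p²] (size 1), [q⁻¹] (size 2), [pq] (size 2).
Class equation: 1 + 2 + 1 + 2 + 2 = 8 = |G|. So G has 5 conjugacy classes.

Answer: 5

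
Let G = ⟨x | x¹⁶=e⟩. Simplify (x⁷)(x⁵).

Compute (x⁷) · (x⁵) by multiplying left to right and reducing via the relations at each step:
  (x⁷) · x⁵ = x¹²

Answer: x¹²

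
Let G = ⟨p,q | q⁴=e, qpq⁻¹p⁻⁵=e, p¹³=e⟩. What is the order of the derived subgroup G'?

G' = [G, G] is generated by all commutators. The generator-pair commutators are: [p, q] = p⁹.
The subgroup they normally generate is {e, p, p², p³, p⁴, p⁵, p⁶, p⁷, p⁸, p⁹, p¹⁰, p¹¹, p¹²}, of order 13.
Check: |G/G'| = 52/13 = 4 is the order of the abelianisation.

Answer: 13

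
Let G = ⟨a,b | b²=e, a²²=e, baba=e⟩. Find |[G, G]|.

G' = [G, G] is generated by all commutators. The generator-pair commutators are: [a, b] = a².
The subgroup they normally generate is {e, a², a⁴, a⁶, a⁸, a¹⁰, a¹², a¹⁴, a¹⁶, a¹⁸, a²⁰}, of order 11.
Check: |G/G'| = 44/11 = 4 is the order of the abelianisation.

Answer: 11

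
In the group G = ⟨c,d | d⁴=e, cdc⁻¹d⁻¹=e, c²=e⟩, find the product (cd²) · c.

Compute (cd²) · c by multiplying left to right and reducing via the relations at each step:
  (cd²) · c = d²

Answer: d²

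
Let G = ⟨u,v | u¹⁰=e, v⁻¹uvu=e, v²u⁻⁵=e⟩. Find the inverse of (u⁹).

The order of (u⁹) is 10 (smallest k with (u⁹)ᵏ = e), so (u⁹)⁻¹ = (u⁹)⁹ = u.
Check: (u⁹) · u → (u⁹) · u = e, giving e as required.

Answer: u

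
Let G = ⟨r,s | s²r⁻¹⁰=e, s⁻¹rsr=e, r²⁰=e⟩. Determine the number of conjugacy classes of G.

The conjugacy classes (representative and size) are:
  [e] (size 1), [r] (size 2), [r²] (size 2), [r³] (size 2), [r⁴] (size 2), [r⁵] (size 2), [r¹⁴] (size 2), [r⁷] (size 2), [r⁸] (size 2), [r¹¹] (size 2), [r¹⁰] (size 1), [r²s⁻¹] (size 10), [r⁹s] (size 10).
Class equation: 1 + 2 + 2 + 2 + 2 + 2 + 2 + 2 + 2 + 2 + 1 + 10 + 10 = 40 = |G|. So G has 13 conjugacy classes.

Answer: 13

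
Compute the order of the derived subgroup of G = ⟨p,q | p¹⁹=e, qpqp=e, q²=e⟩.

G' = [G, G] is generated by all commutators. The generator-pair commutators are: [p, q] = p².
The subgroup they normally generate is {e, p, p², p³, p⁴, p⁵, p⁶, p⁷, p⁸, p⁹, p¹⁰, p¹¹, p¹², p¹³, p¹⁴, p¹⁵, p¹⁶, p¹⁷, p¹⁸}, of order 19.
Check: |G/G'| = 38/19 = 2 is the order of the abelianisation.

Answer: 19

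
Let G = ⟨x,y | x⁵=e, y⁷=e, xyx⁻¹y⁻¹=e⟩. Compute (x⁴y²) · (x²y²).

Compute (x⁴y²) · (x²y²) by multiplying left to right and reducing via the relations at each step:
  (x⁴y²) · x² = xy²
  (xy²) · y² = xy⁴

Answer: xy⁴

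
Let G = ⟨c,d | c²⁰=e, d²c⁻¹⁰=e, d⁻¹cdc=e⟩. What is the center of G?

An element z ∈ Z(G) iff z commutes with every generator.
For example c¹⁰ is central: (c¹⁰)·c = c¹¹ = c·(c¹⁰); (c¹⁰)·d = d⁻¹ = d·(c¹⁰).
Whereas c ∉ Z(G) since c·d = cd ≠ c⁹d⁻¹ = d·c.
Checking each of the 40 elements this way gives Z(G) = {e, c¹⁰}, of order 2.

Answer: {e, c¹⁰}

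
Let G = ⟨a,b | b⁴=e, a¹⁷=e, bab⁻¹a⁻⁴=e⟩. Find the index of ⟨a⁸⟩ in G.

First find ord(a⁸) by computing successive powers:
  (a⁸)¹ = a⁸, (a⁸)² = a¹⁶, (a⁸)³ = a⁷, (a⁸)⁴ = a¹⁵, (a⁸)⁵ = a⁶, (a⁸)⁶ = a¹⁴, (a⁸)⁷ = a⁵, (a⁸)⁸ = a¹³, (a⁸)⁹ = a⁴, (a⁸)¹⁰ = a¹², (a⁸)¹¹ = a³, (a⁸)¹² = a¹¹, (a⁸)¹³ = a², (a⁸)¹⁴ = a¹⁰, (a⁸)¹⁵ = a, (a⁸)¹⁶ = a⁹, (a⁸)¹⁷ = e.
So |⟨a⁸⟩| = ord(a⁸) = 17. With |G| = 68, by Lagrange [G : ⟨a⁸⟩] = 68/17 = 4.

Answer: 4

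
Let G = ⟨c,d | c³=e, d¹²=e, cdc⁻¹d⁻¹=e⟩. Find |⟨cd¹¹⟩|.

|⟨cd¹¹⟩| equals the order of cd¹¹. Compute successive powers until reaching e:
  (cd¹¹)¹ = cd¹¹, (cd¹¹)² = c²d¹⁰, (cd¹¹)³ = d⁹, (cd¹¹)⁴ = cd⁸, (cd¹¹)⁵ = c²d⁷, (cd¹¹)⁶ = d⁶, (cd¹¹)⁷ = cd⁵, (cd¹¹)⁸ = c²d⁴, (cd¹¹)⁹ = d³, (cd¹¹)¹⁰ = cd², (cd¹¹)¹¹ = c²d, (cd¹¹)¹² = e.
The smallest positive k with (cd¹¹)ᵏ = e is 12, so |⟨cd¹¹⟩| = 12.

Answer: 12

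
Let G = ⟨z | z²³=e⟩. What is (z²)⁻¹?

The order of (z²) is 23 (smallest k with (z²)ᵏ = e), so (z²)⁻¹ = (z²)²² = z²¹.
Check: (z²) · (z²¹) → (z²) · z²¹ = e, giving e as required.

Answer: z²¹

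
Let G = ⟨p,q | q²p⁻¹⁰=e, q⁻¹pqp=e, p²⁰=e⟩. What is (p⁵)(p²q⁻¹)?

Compute (p⁵) · (p²q⁻¹) by multiplying left to right and reducing via the relations at each step:
  (p⁵) · p² = p⁷
  (p⁷) · q⁻¹ = p⁷q⁻¹

Answer: p⁷q⁻¹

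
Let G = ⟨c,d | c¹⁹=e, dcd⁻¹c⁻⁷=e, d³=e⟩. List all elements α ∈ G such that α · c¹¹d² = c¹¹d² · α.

⟨c¹¹d²⟩ ⊆ C_G(c¹¹d²) since powers of c¹¹d² commute with c¹¹d²; so |C_G(c¹¹d²)| ≥ |⟨c¹¹d²⟩| = 3.
By orbit–stabilizer, |C_G(c¹¹d²)| = |G| / |conj. class of c¹¹d²| = 57 / 19 = 3.
The 3 elements commuting with c¹¹d² are {e, c¹¹d², c¹⁸d}.

Answer: {e, c¹¹d², c¹⁸d}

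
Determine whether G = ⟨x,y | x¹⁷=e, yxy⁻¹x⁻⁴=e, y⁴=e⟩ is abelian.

x·y = xy but y·x = x⁴y, so x·y ≠ y·x and G is not abelian.

Answer: No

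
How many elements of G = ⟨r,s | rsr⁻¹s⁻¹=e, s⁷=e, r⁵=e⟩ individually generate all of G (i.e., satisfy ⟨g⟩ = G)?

G is cyclic of order 35. An element generates G iff its order is 35, and a cyclic group of order 35 has exactly φ(35) = 24 such elements.

Answer: 24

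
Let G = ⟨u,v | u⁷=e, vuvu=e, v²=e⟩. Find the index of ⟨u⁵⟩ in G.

First find ord(u⁵) by computing successive powers:
  (u⁵)¹ = u⁵, (u⁵)² = u³, (u⁵)³ = u, (u⁵)⁴ = u⁶, (u⁵)⁵ = u⁴, (u⁵)⁶ = u², (u⁵)⁷ = e.
So |⟨u⁵⟩| = ord(u⁵) = 7. With |G| = 14, by Lagrange [G : ⟨u⁵⟩] = 14/7 = 2.

Answer: 2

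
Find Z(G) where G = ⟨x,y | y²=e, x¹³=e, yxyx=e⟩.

An element z ∈ Z(G) iff z commutes with every generator.
For example e is central: e·x = x = x·e; e·y = y = y·e.
Whereas x ∉ Z(G) since x·y = xy ≠ x¹²y = y·x.
Checking each of the 26 elements this way gives Z(G) = {e}, of order 1.

Answer: {e}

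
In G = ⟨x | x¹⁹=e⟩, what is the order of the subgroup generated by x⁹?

|⟨x⁹⟩| equals the order of x⁹. Compute successive powers until reaching e:
  (x⁹)¹ = x⁹, (x⁹)² = x¹⁸, (x⁹)³ = x⁸, (x⁹)⁴ = x¹⁷, (x⁹)⁵ = x⁷, (x⁹)⁶ = x¹⁶, (x⁹)⁷ = x⁶, (x⁹)⁸ = x¹⁵, (x⁹)⁹ = x⁵, (x⁹)¹⁰ = x¹⁴, (x⁹)¹¹ = x⁴, (x⁹)¹² = x¹³, (x⁹)¹³ = x³, (x⁹)¹⁴ = x¹², (x⁹)¹⁵ = x², (x⁹)¹⁶ = x¹¹, (x⁹)¹⁷ = x, (x⁹)¹⁸ = x¹⁰, (x⁹)¹⁹ = e.
The smallest positive k with (x⁹)ᵏ = e is 19, so |⟨x⁹⟩| = 19.

Answer: 19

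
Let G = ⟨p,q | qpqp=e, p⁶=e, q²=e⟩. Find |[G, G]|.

G' = [G, G] is generated by all commutators. The generator-pair commutators are: [p, q] = p².
The subgroup they normally generate is {e, p², p⁴}, of order 3.
Check: |G/G'| = 12/3 = 4 is the order of the abelianisation.

Answer: 3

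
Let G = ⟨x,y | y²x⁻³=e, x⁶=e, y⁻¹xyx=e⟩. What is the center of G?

An element z ∈ Z(G) iff z commutes with every generator.
For example x³ is central: (x³)·x = x⁴ = x·(x³); (x³)·y = y⁻¹ = y·(x³).
Whereas x ∉ Z(G) since x·y = xy ≠ x²y⁻¹ = y·x.
Checking each of the 12 elements this way gives Z(G) = {e, x³}, of order 2.

Answer: {e, x³}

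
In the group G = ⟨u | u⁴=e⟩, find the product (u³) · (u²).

Compute (u³) · (u²) by multiplying left to right and reducing via the relations at each step:
  (u³) · u² = u

Answer: u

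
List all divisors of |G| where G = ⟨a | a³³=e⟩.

|G| = 33 = 3 · 11. By Lagrange's theorem the order of any subgroup divides 33; the divisors of 33 are 1, 3, 11, 33.

Answer: 1, 3, 11, 33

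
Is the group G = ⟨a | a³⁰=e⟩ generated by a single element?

|G| = 30. The element a has order 30 (its powers give 30 distinct elements), so ⟨a⟩ = G and G is cyclic.

Answer: Yes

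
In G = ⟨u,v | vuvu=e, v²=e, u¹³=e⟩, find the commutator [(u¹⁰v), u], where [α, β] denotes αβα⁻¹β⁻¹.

[(u¹⁰v), u] = (u¹⁰v)·u·(u¹⁰v)⁻¹·u⁻¹.
  (u¹⁰v) · u = u⁹v
  (u⁹v) · (u¹⁰v) = u¹²
  (u¹²) · (u¹²) = u¹¹

Answer: u¹¹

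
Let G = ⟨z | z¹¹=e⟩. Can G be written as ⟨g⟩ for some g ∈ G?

|G| = 11. The element z has order 11 (its powers give 11 distinct elements), so ⟨z⟩ = G and G is cyclic.

Answer: Yes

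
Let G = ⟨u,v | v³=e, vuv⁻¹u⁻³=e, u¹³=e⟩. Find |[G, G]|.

G' = [G, G] is generated by all commutators. The generator-pair commutators are: [u, v] = u¹¹.
The subgroup they normally generate is {e, u, u², u³, u⁴, u⁵, u⁶, u⁷, u⁸, u⁹, u¹⁰, u¹¹, u¹²}, of order 13.
Check: |G/G'| = 39/13 = 3 is the order of the abelianisation.

Answer: 13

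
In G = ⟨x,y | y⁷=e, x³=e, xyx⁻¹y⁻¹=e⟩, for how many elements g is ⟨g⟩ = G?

G is cyclic of order 21. An element generates G iff its order is 21, and a cyclic group of order 21 has exactly φ(21) = 12 such elements.

Answer: 12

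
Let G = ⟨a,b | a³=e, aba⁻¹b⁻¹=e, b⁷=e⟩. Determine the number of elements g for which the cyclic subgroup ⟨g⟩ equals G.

G is cyclic of order 21. An element generates G iff its order is 21, and a cyclic group of order 21 has exactly φ(21) = 12 such elements.

Answer: 12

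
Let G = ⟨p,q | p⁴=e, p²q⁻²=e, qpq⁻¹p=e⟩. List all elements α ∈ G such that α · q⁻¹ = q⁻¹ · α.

⟨q⁻¹⟩ ⊆ C_G(q⁻¹) since powers of q⁻¹ commute with q⁻¹; so |C_G(q⁻¹)| ≥ |⟨q⁻¹⟩| = 4.
By orbit–stabilizer, |C_G(q⁻¹)| = |G| / |conj. class of q⁻¹| = 8 / 2 = 4.
The 4 elements commuting with q⁻¹ are {e, p², q, q⁻¹}.

Answer: {e, p², q, q⁻¹}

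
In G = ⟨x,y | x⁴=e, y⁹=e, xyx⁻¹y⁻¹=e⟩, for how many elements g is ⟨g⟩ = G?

G is cyclic of order 36. An element generates G iff its order is 36, and a cyclic group of order 36 has exactly φ(36) = 12 such elements.

Answer: 12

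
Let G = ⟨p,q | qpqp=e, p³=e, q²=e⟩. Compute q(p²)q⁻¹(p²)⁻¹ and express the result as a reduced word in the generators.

[q, (p²)] = q·(p²)·q⁻¹·(p²)⁻¹.
  q · (p²) = pq
  (pq) · q = p
  p · p = p²

Answer: p²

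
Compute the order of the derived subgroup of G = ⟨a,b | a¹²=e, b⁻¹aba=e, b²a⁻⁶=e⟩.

G' = [G, G] is generated by all commutators. The generator-pair commutators are: [a, b] = a².
The subgroup they normally generate is {e, a², a⁴, a⁶, a⁸, a¹⁰}, of order 6.
Check: |G/G'| = 24/6 = 4 is the order of the abelianisation.

Answer: 6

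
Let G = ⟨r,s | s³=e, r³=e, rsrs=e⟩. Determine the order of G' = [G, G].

G' = [G, G] is generated by all commutators. The generator-pair commutators are: [r, s] = rs²r.
The subgroup they normally generate is {e, rs, r²s², rs²r}, of order 4.
Check: |G/G'| = 12/4 = 3 is the order of the abelianisation.

Answer: 4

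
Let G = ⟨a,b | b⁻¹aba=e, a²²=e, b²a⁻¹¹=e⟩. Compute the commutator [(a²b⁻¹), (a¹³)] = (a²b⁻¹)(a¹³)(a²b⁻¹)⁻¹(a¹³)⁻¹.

[(a²b⁻¹), (a¹³)] = (a²b⁻¹)·(a¹³)·(a²b⁻¹)⁻¹·(a¹³)⁻¹.
  (a²b⁻¹) · (a¹³) = b
  b · (a²b) = a⁹
  (a⁹) · (a⁹) = a¹⁸

Answer: a¹⁸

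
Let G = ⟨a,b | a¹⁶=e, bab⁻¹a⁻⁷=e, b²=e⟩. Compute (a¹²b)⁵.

Compute successive powers of (a¹²b), reducing at each step:
  (a¹²b)²: (a¹²b) · a¹² = b;   b · b = e
  (a¹²b)³: e · a¹² = a¹²;   (a¹²) · b = a¹²b
  (a¹²b)⁴: (a¹²b) · a¹² = b;   b · b = e
  (a¹²b)⁵: e · a¹² = a¹²;   (a¹²) · b = a¹²b

Answer: a¹²b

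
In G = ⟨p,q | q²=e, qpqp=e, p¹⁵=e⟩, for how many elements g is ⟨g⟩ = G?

⟨g⟩ = G would require ord(g) = |G| = 30, but the maximum element order in G is 15 < 30. So G is not cyclic and no single element generates it: the count is 0.

Answer: 0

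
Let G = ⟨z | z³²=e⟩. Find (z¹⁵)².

Compute successive powers of (z¹⁵), reducing at each step:
  (z¹⁵)²: (z¹⁵) · z¹⁵ = z³⁰

Answer: z³⁰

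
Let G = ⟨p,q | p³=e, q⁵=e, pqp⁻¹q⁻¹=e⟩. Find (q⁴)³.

Compute successive powers of (q⁴), reducing at each step:
  (q⁴)²: (q⁴) · q⁴ = q³
  (q⁴)³: (q³) · q⁴ = q²

Answer: q²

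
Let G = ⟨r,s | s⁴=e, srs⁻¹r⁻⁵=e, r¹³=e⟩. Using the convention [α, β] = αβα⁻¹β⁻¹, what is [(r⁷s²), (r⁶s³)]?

[(r⁷s²), (r⁶s³)] = (r⁷s²)·(r⁶s³)·(r⁷s²)⁻¹·(r⁶s³)⁻¹.
  (r⁷s²) · (r⁶s³) = rs
  (rs) · (r⁷s²) = r¹⁰s³
  (r¹⁰s³) · (r⁹s) = r⁴

Answer: r⁴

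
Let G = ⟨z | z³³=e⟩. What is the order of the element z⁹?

Compute successive powers until reaching e:
  (z⁹)¹ = z⁹, (z⁹)² = z¹⁸, (z⁹)³ = z²⁷, (z⁹)⁴ = z³, (z⁹)⁵ = z¹², (z⁹)⁶ = z²¹, (z⁹)⁷ = z³⁰, (z⁹)⁸ = z⁶, (z⁹)⁹ = z¹⁵, (z⁹)¹⁰ = z²⁴, (z⁹)¹¹ = e.
The smallest positive k with (z⁹)ᵏ = e is 11.

Answer: 11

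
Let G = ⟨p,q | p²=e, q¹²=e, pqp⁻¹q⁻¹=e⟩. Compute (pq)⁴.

Compute successive powers of (pq), reducing at each step:
  (pq)²: (pq) · p = q;   q · q = q²
  (pq)³: (q²) · p = pq²;   (pq²) · q = pq³
  (pq)⁴: (pq³) · p = q³;   (q³) · q = q⁴

Answer: q⁴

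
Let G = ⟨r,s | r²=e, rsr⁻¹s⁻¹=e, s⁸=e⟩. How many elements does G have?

Enumerate words in the generators, reducing via the relations: the distinct elements are
  {e, r, s, rs, s², s³, s⁴, s⁵, s⁶, s⁷, rs², rs³, rs⁴, rs⁵, rs⁶, rs⁷}.
No further products give new elements, so |G| = 16.

Answer: 16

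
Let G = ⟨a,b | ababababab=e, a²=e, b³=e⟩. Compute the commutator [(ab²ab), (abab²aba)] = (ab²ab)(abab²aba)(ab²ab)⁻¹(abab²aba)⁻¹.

[(ab²ab), (abab²aba)] = (ab²ab)·(abab²aba)·(ab²ab)⁻¹·(abab²aba)⁻¹.
  (ab²ab) · (abab²aba) = b²ab²abab²
  (b²ab²abab²) · (b²aba) = b²abab²
  (b²abab²) · (ab²abab²a) = abab²ab

Answer: abab²ab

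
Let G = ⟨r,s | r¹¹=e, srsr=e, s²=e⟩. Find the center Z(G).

An element z ∈ Z(G) iff z commutes with every generator.
For example e is central: e·r = r = r·e; e·s = s = s·e.
Whereas r ∉ Z(G) since r·s = rs ≠ r¹⁰s = s·r.
Checking each of the 22 elements this way gives Z(G) = {e}, of order 1.

Answer: {e}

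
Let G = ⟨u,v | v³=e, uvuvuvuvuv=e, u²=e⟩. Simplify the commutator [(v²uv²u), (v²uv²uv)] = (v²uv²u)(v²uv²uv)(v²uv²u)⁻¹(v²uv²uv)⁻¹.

[(v²uv²u), (v²uv²uv)] = (v²uv²u)·(v²uv²uv)·(v²uv²u)⁻¹·(v²uv²uv)⁻¹.
  (v²uv²u) · (v²uv²uv) = uv²
  (uv²) · (uvuv) = uv²uvuv
  (uv²uvuv) · (v²uvuv) = vuvuv²

Answer: vuvuv²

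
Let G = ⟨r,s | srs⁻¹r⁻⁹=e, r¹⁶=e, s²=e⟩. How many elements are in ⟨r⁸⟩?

|⟨r⁸⟩| equals the order of r⁸. Compute successive powers until reaching e:
  (r⁸)¹ = r⁸, (r⁸)² = e.
The smallest positive k with (r⁸)ᵏ = e is 2, so |⟨r⁸⟩| = 2.

Answer: 2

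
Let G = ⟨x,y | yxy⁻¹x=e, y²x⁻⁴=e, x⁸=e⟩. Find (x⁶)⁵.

Compute successive powers of (x⁶), reducing at each step:
  (x⁶)²: (x⁶) · x⁶ = x⁴
  (x⁶)³: (x⁴) · x⁶ = x²
  (x⁶)⁴: (x²) · x⁶ = e
  (x⁶)⁵: e · x⁶ = x⁶

Answer: x⁶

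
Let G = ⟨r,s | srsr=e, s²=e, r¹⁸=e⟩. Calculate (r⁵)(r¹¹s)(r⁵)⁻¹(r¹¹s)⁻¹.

[(r⁵), (r¹¹s)] = (r⁵)·(r¹¹s)·(r⁵)⁻¹·(r¹¹s)⁻¹.
  (r⁵) · (r¹¹s) = r¹⁶s
  (r¹⁶s) · (r¹³) = r³s
  (r³s) · (r¹¹s) = r¹⁰

Answer: r¹⁰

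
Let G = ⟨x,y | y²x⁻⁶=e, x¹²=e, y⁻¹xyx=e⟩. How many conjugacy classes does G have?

The conjugacy classes (representative and size) are:
  [e] (size 1), [x¹¹] (size 2), [x²] (size 2), [x⁹] (size 2), [x⁴] (size 2), [x⁵] (size 2), [x⁶] (size 1), [x²y] (size 6), [xy] (size 6).
Class equation: 1 + 2 + 2 + 2 + 2 + 2 + 1 + 6 + 6 = 24 = |G|. So G has 9 conjugacy classes.

Answer: 9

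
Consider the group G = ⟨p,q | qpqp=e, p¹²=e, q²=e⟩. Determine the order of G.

Enumerate words in the generators, reducing via the relations: the distinct elements are
  {e, p, q, pq, p², p³, p⁴, p⁵, p⁶, p⁷, p⁸, p⁹, p²q, p³q, p¹¹, p¹⁰, p⁴q, p⁵q, p⁶q, p⁷q, p⁸q, p⁹q, p¹¹q, p¹⁰q}.
No further products give new elements, so |G| = 24.

Answer: 24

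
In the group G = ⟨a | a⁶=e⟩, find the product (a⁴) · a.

Compute (a⁴) · a by multiplying left to right and reducing via the relations at each step:
  (a⁴) · a = a⁵

Answer: a⁵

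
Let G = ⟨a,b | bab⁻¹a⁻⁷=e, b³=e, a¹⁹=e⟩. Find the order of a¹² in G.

Compute successive powers until reaching e:
  (a¹²)¹ = a¹², (a¹²)² = a⁵, (a¹²)³ = a¹⁷, (a¹²)⁴ = a¹⁰, (a¹²)⁵ = a³, (a¹²)⁶ = a¹⁵, (a¹²)⁷ = a⁸, (a¹²)⁸ = a, (a¹²)⁹ = a¹³, (a¹²)¹⁰ = a⁶, (a¹²)¹¹ = a¹⁸, (a¹²)¹² = a¹¹, (a¹²)¹³ = a⁴, (a¹²)¹⁴ = a¹⁶, (a¹²)¹⁵ = a⁹, (a¹²)¹⁶ = a², (a¹²)¹⁷ = a¹⁴, (a¹²)¹⁸ = a⁷, (a¹²)¹⁹ = e.
The smallest positive k with (a¹²)ᵏ = e is 19.

Answer: 19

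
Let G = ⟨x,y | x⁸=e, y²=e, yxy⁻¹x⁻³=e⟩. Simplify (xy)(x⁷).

Compute (xy) · (x⁷) by multiplying left to right and reducing via the relations at each step:
  (xy) · x⁷ = x⁶y

Answer: x⁶y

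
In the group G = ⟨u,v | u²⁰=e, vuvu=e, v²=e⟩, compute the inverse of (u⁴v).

The order of (u⁴v) is 2 (smallest k with (u⁴v)ᵏ = e), so (u⁴v)⁻¹ = (u⁴v)¹ = u⁴v.
Check: (u⁴v) · (u⁴v) → (u⁴v) · u⁴ = v;   v · v = e, giving e as required.

Answer: u⁴v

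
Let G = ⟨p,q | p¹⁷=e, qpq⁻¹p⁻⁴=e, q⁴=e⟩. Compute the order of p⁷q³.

Compute successive powers until reaching e:
  (p⁷q³)¹ = p⁷q³, (p⁷q³)² = p¹³q², (p⁷q³)³ = p⁶q, (p⁷q³)⁴ = e.
The smallest positive k with (p⁷q³)ᵏ = e is 4.

Answer: 4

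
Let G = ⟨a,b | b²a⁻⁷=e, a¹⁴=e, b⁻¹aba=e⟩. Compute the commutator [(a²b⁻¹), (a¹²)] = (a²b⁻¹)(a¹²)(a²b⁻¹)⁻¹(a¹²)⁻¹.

[(a²b⁻¹), (a¹²)] = (a²b⁻¹)·(a¹²)·(a²b⁻¹)⁻¹·(a¹²)⁻¹.
  (a²b⁻¹) · (a¹²) = a⁴b⁻¹
  (a⁴b⁻¹) · (a²b) = a²
  (a²) · (a²) = a⁴

Answer: a⁴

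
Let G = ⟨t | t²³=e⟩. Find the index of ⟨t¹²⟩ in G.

First find ord(t¹²) by computing successive powers:
  (t¹²)¹ = t¹², (t¹²)² = t, (t¹²)³ = t¹³, (t¹²)⁴ = t², (t¹²)⁵ = t¹⁴, (t¹²)⁶ = t³, (t¹²)⁷ = t¹⁵, (t¹²)⁸ = t⁴, (t¹²)⁹ = t¹⁶, (t¹²)¹⁰ = t⁵, (t¹²)¹¹ = t¹⁷, (t¹²)¹² = t⁶, (t¹²)¹³ = t¹⁸, (t¹²)¹⁴ = t⁷, (t¹²)¹⁵ = t¹⁹, (t¹²)¹⁶ = t⁸, (t¹²)¹⁷ = t²⁰, (t¹²)¹⁸ = t⁹, (t¹²)¹⁹ = t²¹, (t¹²)²⁰ = t¹⁰, (t¹²)²¹ = t²², (t¹²)²² = t¹¹, (t¹²)²³ = e.
So |⟨t¹²⟩| = ord(t¹²) = 23. With |G| = 23, by Lagrange [G : ⟨t¹²⟩] = 23/23 = 1.

Answer: 1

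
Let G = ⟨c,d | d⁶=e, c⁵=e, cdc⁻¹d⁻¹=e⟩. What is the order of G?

Enumerate words in the generators, reducing via the relations: the distinct elements are
  {c, d, e, cd, c², c³, c⁴, d², d³, d⁴, d⁵, cd², cd³, cd⁴, cd⁵, c²d, c³d, c⁴d, c²d², c²d³, c²d⁴, c²d⁵, c³d², c³d³, c³d⁴, c³d⁵, c⁴d², c⁴d³, c⁴d⁴, c⁴d⁵}.
No further products give new elements, so |G| = 30.

Answer: 30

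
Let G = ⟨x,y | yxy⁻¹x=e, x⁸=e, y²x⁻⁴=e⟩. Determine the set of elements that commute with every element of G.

An element z ∈ Z(G) iff z commutes with every generator.
For example x⁴ is central: (x⁴)·x = x⁵ = x·(x⁴); (x⁴)·y = y⁻¹ = y·(x⁴).
Whereas x ∉ Z(G) since x·y = xy ≠ x³y⁻¹ = y·x.
Checking each of the 16 elements this way gives Z(G) = {e, x⁴}, of order 2.

Answer: {e, x⁴}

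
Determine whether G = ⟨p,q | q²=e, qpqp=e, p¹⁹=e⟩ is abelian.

p·q = pq but q·p = p¹⁸q, so p·q ≠ q·p and G is not abelian.

Answer: No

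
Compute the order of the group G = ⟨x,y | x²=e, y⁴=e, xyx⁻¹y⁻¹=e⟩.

Enumerate words in the generators, reducing via the relations: the distinct elements are
  {e, x, y, xy, y², y³, xy², xy³}.
No further products give new elements, so |G| = 8.

Answer: 8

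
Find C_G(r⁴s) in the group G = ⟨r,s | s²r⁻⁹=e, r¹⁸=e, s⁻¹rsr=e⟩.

⟨r⁴s⟩ ⊆ C_G(r⁴s) since powers of r⁴s commute with r⁴s; so |C_G(r⁴s)| ≥ |⟨r⁴s⟩| = 4.
By orbit–stabilizer, |C_G(r⁴s)| = |G| / |conj. class of r⁴s| = 36 / 9 = 4.
The 4 elements commuting with r⁴s are {e, r⁹, r⁴s, r⁴s⁻¹}.

Answer: {e, r⁹, r⁴s, r⁴s⁻¹}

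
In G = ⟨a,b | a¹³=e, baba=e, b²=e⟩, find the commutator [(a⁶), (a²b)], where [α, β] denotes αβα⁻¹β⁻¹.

[(a⁶), (a²b)] = (a⁶)·(a²b)·(a⁶)⁻¹·(a²b)⁻¹.
  (a⁶) · (a²b) = a⁸b
  (a⁸b) · (a⁷) = ab
  (ab) · (a²b) = a¹²

Answer: a¹²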